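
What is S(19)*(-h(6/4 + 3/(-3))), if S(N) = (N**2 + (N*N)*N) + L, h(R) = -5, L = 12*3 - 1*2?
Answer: 36270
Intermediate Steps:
L = 34 (L = 36 - 2 = 34)
S(N) = 34 + N**2 + N**3 (S(N) = (N**2 + (N*N)*N) + 34 = (N**2 + N**2*N) + 34 = (N**2 + N**3) + 34 = 34 + N**2 + N**3)
S(19)*(-h(6/4 + 3/(-3))) = (34 + 19**2 + 19**3)*(-1*(-5)) = (34 + 361 + 6859)*5 = 7254*5 = 36270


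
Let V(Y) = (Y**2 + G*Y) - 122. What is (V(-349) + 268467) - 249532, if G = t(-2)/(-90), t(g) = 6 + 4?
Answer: 1265875/9 ≈ 1.4065e+5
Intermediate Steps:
t(g) = 10
G = -1/9 (G = 10/(-90) = 10*(-1/90) = -1/9 ≈ -0.11111)
V(Y) = -122 + Y**2 - Y/9 (V(Y) = (Y**2 - Y/9) - 122 = -122 + Y**2 - Y/9)
(V(-349) + 268467) - 249532 = ((-122 + (-349)**2 - 1/9*(-349)) + 268467) - 249532 = ((-122 + 121801 + 349/9) + 268467) - 249532 = (1095460/9 + 268467) - 249532 = 3511663/9 - 249532 = 1265875/9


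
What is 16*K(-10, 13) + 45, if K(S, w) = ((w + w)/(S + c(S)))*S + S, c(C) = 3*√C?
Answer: 1975/19 + 1248*I*√10/19 ≈ 103.95 + 207.71*I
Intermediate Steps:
K(S, w) = S + 2*S*w/(S + 3*√S) (K(S, w) = ((w + w)/(S + 3*√S))*S + S = ((2*w)/(S + 3*√S))*S + S = (2*w/(S + 3*√S))*S + S = 2*S*w/(S + 3*√S) + S = S + 2*S*w/(S + 3*√S))
16*K(-10, 13) + 45 = 16*(-10*(-10 + 2*13 + 3*√(-10))/(-10 + 3*√(-10))) + 45 = 16*(-10*(-10 + 26 + 3*(I*√10))/(-10 + 3*(I*√10))) + 45 = 16*(-10*(-10 + 26 + 3*I*√10)/(-10 + 3*I*√10)) + 45 = 16*(-10*(16 + 3*I*√10)/(-10 + 3*I*√10)) + 45 = -160*(16 + 3*I*√10)/(-10 + 3*I*√10) + 45 = 45 - 160*(16 + 3*I*√10)/(-10 + 3*I*√10)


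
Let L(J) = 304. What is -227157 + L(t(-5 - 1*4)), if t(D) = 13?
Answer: -226853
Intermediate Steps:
-227157 + L(t(-5 - 1*4)) = -227157 + 304 = -226853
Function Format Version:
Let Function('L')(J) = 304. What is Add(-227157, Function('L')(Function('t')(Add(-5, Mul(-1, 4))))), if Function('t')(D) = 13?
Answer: -226853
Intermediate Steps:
Add(-227157, Function('L')(Function('t')(Add(-5, Mul(-1, 4))))) = Add(-227157, 304) = -226853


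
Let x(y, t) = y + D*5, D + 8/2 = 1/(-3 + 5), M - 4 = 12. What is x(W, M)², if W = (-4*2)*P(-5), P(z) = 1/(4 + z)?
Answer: 361/4 ≈ 90.250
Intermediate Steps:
M = 16 (M = 4 + 12 = 16)
D = -7/2 (D = -4 + 1/(-3 + 5) = -4 + 1/2 = -4 + ½ = -7/2 ≈ -3.5000)
W = 8 (W = (-4*2)/(4 - 5) = -8/(-1) = -8*(-1) = 8)
x(y, t) = -35/2 + y (x(y, t) = y - 7/2*5 = y - 35/2 = -35/2 + y)
x(W, M)² = (-35/2 + 8)² = (-19/2)² = 361/4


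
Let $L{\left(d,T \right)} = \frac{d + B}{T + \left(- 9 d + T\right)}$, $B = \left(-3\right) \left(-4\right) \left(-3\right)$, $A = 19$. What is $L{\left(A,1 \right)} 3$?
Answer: $\frac{51}{169} \approx 0.30177$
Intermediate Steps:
$B = -36$ ($B = 12 \left(-3\right) = -36$)
$L{\left(d,T \right)} = \frac{-36 + d}{- 9 d + 2 T}$ ($L{\left(d,T \right)} = \frac{d - 36}{T + \left(- 9 d + T\right)} = \frac{-36 + d}{T + \left(T - 9 d\right)} = \frac{-36 + d}{- 9 d + 2 T}$)
$L{\left(A,1 \right)} 3 = \frac{-36 + 19}{\left(-9\right) 19 + 2 \cdot 1} \cdot 3 = \frac{1}{-171 + 2} \left(-17\right) 3 = \frac{1}{-169} \left(-17\right) 3 = \left(- \frac{1}{169}\right) \left(-17\right) 3 = \frac{17}{169} \cdot 3 = \frac{51}{169}$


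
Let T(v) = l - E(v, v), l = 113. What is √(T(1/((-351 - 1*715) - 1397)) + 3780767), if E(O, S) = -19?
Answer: √3780899 ≈ 1944.5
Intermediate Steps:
T(v) = 132 (T(v) = 113 - 1*(-19) = 113 + 19 = 132)
√(T(1/((-351 - 1*715) - 1397)) + 3780767) = √(132 + 3780767) = √3780899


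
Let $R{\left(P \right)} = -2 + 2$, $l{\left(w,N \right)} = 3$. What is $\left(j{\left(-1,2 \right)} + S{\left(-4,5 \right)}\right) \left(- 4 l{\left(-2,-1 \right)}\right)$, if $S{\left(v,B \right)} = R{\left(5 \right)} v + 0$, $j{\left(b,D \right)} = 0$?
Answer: $0$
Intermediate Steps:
$R{\left(P \right)} = 0$
$S{\left(v,B \right)} = 0$ ($S{\left(v,B \right)} = 0 v + 0 = 0 + 0 = 0$)
$\left(j{\left(-1,2 \right)} + S{\left(-4,5 \right)}\right) \left(- 4 l{\left(-2,-1 \right)}\right) = \left(0 + 0\right) \left(\left(-4\right) 3\right) = 0 \left(-12\right) = 0$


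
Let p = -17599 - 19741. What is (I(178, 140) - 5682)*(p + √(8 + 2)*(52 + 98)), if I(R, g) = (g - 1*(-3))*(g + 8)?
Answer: -578097880 + 2322300*√10 ≈ -5.7075e+8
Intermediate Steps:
I(R, g) = (3 + g)*(8 + g) (I(R, g) = (g + 3)*(8 + g) = (3 + g)*(8 + g))
p = -37340
(I(178, 140) - 5682)*(p + √(8 + 2)*(52 + 98)) = ((24 + 140² + 11*140) - 5682)*(-37340 + √(8 + 2)*(52 + 98)) = ((24 + 19600 + 1540) - 5682)*(-37340 + √10*150) = (21164 - 5682)*(-37340 + 150*√10) = 15482*(-37340 + 150*√10) = -578097880 + 2322300*√10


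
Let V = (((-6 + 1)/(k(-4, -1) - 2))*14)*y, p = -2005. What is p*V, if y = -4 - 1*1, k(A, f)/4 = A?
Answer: 350875/9 ≈ 38986.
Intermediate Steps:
k(A, f) = 4*A
y = -5 (y = -4 - 1 = -5)
V = -175/9 (V = (((-6 + 1)/(4*(-4) - 2))*14)*(-5) = (-5/(-16 - 2)*14)*(-5) = (-5/(-18)*14)*(-5) = (-5*(-1/18)*14)*(-5) = ((5/18)*14)*(-5) = (35/9)*(-5) = -175/9 ≈ -19.444)
p*V = -2005*(-175/9) = 350875/9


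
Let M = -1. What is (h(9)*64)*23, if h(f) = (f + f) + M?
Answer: 25024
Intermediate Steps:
h(f) = -1 + 2*f (h(f) = (f + f) - 1 = 2*f - 1 = -1 + 2*f)
(h(9)*64)*23 = ((-1 + 2*9)*64)*23 = ((-1 + 18)*64)*23 = (17*64)*23 = 1088*23 = 25024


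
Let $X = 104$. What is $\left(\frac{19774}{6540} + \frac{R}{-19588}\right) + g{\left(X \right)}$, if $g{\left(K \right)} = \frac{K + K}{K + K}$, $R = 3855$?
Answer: $\frac{122556733}{32026380} \approx 3.8267$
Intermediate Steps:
$g{\left(K \right)} = 1$ ($g{\left(K \right)} = \frac{2 K}{2 K} = 2 K \frac{1}{2 K} = 1$)
$\left(\frac{19774}{6540} + \frac{R}{-19588}\right) + g{\left(X \right)} = \left(\frac{19774}{6540} + \frac{3855}{-19588}\right) + 1 = \left(19774 \cdot \frac{1}{6540} + 3855 \left(- \frac{1}{19588}\right)\right) + 1 = \left(\frac{9887}{3270} - \frac{3855}{19588}\right) + 1 = \frac{90530353}{32026380} + 1 = \frac{122556733}{32026380}$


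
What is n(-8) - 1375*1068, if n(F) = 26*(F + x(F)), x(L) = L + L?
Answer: -1469124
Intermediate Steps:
x(L) = 2*L
n(F) = 78*F (n(F) = 26*(F + 2*F) = 26*(3*F) = 78*F)
n(-8) - 1375*1068 = 78*(-8) - 1375*1068 = -624 - 1468500 = -1469124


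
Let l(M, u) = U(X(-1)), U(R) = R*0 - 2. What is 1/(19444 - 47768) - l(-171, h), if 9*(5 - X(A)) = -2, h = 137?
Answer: 56647/28324 ≈ 2.0000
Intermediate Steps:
X(A) = 47/9 (X(A) = 5 - ⅑*(-2) = 5 + 2/9 = 47/9)
U(R) = -2 (U(R) = 0 - 2 = -2)
l(M, u) = -2
1/(19444 - 47768) - l(-171, h) = 1/(19444 - 47768) - 1*(-2) = 1/(-28324) + 2 = -1/28324 + 2 = 56647/28324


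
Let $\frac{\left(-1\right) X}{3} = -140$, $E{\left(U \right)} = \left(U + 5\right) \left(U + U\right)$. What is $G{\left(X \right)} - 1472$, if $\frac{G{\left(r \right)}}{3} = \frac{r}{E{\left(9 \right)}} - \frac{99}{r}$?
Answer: $- \frac{205479}{140} \approx -1467.7$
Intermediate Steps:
$E{\left(U \right)} = 2 U \left(5 + U\right)$ ($E{\left(U \right)} = \left(5 + U\right) 2 U = 2 U \left(5 + U\right)$)
$X = 420$ ($X = \left(-3\right) \left(-140\right) = 420$)
$G{\left(r \right)} = - \frac{297}{r} + \frac{r}{84}$ ($G{\left(r \right)} = 3 \left(\frac{r}{2 \cdot 9 \left(5 + 9\right)} - \frac{99}{r}\right) = 3 \left(\frac{r}{2 \cdot 9 \cdot 14} - \frac{99}{r}\right) = 3 \left(\frac{r}{252} - \frac{99}{r}\right) = 3 \left(- \frac{99}{r} + \frac{r}{252}\right) = - \frac{297}{r} + \frac{r}{84}$)
$G{\left(X \right)} - 1472 = \left(- \frac{297}{420} + \frac{1}{84} \cdot 420\right) - 1472 = \left(\left(-297\right) \frac{1}{420} + 5\right) - 1472 = \left(- \frac{99}{140} + 5\right) - 1472 = \frac{601}{140} - 1472 = - \frac{205479}{140}$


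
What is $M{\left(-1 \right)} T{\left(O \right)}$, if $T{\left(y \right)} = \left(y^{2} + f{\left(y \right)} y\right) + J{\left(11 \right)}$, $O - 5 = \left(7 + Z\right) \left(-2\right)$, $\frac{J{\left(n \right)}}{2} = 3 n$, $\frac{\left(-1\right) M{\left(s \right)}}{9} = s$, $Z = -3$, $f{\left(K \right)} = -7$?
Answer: $864$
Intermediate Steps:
$M{\left(s \right)} = - 9 s$
$J{\left(n \right)} = 6 n$ ($J{\left(n \right)} = 2 \cdot 3 n = 6 n$)
$O = -3$ ($O = 5 + \left(7 - 3\right) \left(-2\right) = 5 + 4 \left(-2\right) = 5 - 8 = -3$)
$T{\left(y \right)} = 66 + y^{2} - 7 y$ ($T{\left(y \right)} = \left(y^{2} - 7 y\right) + 6 \cdot 11 = \left(y^{2} - 7 y\right) + 66 = 66 + y^{2} - 7 y$)
$M{\left(-1 \right)} T{\left(O \right)} = \left(-9\right) \left(-1\right) \left(66 + \left(-3\right)^{2} - -21\right) = 9 \left(66 + 9 + 21\right) = 9 \cdot 96 = 864$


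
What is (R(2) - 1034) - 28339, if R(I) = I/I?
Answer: -29372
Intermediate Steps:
R(I) = 1
(R(2) - 1034) - 28339 = (1 - 1034) - 28339 = -1033 - 28339 = -29372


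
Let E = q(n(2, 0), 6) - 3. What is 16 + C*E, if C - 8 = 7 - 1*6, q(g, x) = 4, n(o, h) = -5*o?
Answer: 25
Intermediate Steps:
E = 1 (E = 4 - 3 = 1)
C = 9 (C = 8 + (7 - 1*6) = 8 + (7 - 6) = 8 + 1 = 9)
16 + C*E = 16 + 9*1 = 16 + 9 = 25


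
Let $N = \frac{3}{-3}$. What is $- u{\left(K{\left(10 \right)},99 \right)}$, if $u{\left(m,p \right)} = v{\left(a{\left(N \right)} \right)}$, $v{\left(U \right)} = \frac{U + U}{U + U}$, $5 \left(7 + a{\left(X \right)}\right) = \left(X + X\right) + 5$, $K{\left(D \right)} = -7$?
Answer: $-1$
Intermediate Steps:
$N = -1$ ($N = 3 \left(- \frac{1}{3}\right) = -1$)
$a{\left(X \right)} = -6 + \frac{2 X}{5}$ ($a{\left(X \right)} = -7 + \frac{\left(X + X\right) + 5}{5} = -7 + \frac{2 X + 5}{5} = -7 + \frac{5 + 2 X}{5} = -7 + \left(1 + \frac{2 X}{5}\right) = -6 + \frac{2 X}{5}$)
$v{\left(U \right)} = 1$ ($v{\left(U \right)} = \frac{2 U}{2 U} = 2 U \frac{1}{2 U} = 1$)
$u{\left(m,p \right)} = 1$
$- u{\left(K{\left(10 \right)},99 \right)} = \left(-1\right) 1 = -1$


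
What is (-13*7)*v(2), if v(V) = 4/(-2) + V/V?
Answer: 91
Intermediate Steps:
v(V) = -1 (v(V) = 4*(-1/2) + 1 = -2 + 1 = -1)
(-13*7)*v(2) = -13*7*(-1) = -91*(-1) = 91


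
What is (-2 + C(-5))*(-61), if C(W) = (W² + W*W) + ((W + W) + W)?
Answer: -2013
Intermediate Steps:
C(W) = 2*W² + 3*W (C(W) = (W² + W²) + (2*W + W) = 2*W² + 3*W)
(-2 + C(-5))*(-61) = (-2 - 5*(3 + 2*(-5)))*(-61) = (-2 - 5*(3 - 10))*(-61) = (-2 - 5*(-7))*(-61) = (-2 + 35)*(-61) = 33*(-61) = -2013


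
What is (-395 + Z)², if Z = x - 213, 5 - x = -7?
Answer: 355216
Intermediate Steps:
x = 12 (x = 5 - 1*(-7) = 5 + 7 = 12)
Z = -201 (Z = 12 - 213 = -201)
(-395 + Z)² = (-395 - 201)² = (-596)² = 355216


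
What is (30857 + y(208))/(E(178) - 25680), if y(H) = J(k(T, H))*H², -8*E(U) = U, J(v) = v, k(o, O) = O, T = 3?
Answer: -271572/773 ≈ -351.32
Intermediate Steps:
E(U) = -U/8
y(H) = H³ (y(H) = H*H² = H³)
(30857 + y(208))/(E(178) - 25680) = (30857 + 208³)/(-⅛*178 - 25680) = (30857 + 8998912)/(-89/4 - 25680) = 9029769/(-102809/4) = 9029769*(-4/102809) = -271572/773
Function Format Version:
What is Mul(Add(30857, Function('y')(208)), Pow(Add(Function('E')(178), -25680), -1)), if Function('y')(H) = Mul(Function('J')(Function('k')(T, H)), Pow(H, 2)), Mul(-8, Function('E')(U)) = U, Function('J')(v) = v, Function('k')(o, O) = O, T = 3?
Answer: Rational(-271572, 773) ≈ -351.32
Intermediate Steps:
Function('E')(U) = Mul(Rational(-1, 8), U)
Function('y')(H) = Pow(H, 3) (Function('y')(H) = Mul(H, Pow(H, 2)) = Pow(H, 3))
Mul(Add(30857, Function('y')(208)), Pow(Add(Function('E')(178), -25680), -1)) = Mul(Add(30857, Pow(208, 3)), Pow(Add(Mul(Rational(-1, 8), 178), -25680), -1)) = Mul(Add(30857, 8998912), Pow(Add(Rational(-89, 4), -25680), -1)) = Mul(9029769, Pow(Rational(-102809, 4), -1)) = Mul(9029769, Rational(-4, 102809)) = Rational(-271572, 773)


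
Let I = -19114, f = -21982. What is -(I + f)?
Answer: 41096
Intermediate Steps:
-(I + f) = -(-19114 - 21982) = -1*(-41096) = 41096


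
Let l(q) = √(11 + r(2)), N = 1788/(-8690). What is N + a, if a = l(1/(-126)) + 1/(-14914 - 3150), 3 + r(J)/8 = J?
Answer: -16153561/78488080 + √3 ≈ 1.5262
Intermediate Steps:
r(J) = -24 + 8*J
N = -894/4345 (N = 1788*(-1/8690) = -894/4345 ≈ -0.20575)
l(q) = √3 (l(q) = √(11 + (-24 + 8*2)) = √(11 + (-24 + 16)) = √(11 - 8) = √3)
a = -1/18064 + √3 (a = √3 + 1/(-14914 - 3150) = √3 + 1/(-18064) = √3 - 1/18064 = -1/18064 + √3 ≈ 1.7320)
N + a = -894/4345 + (-1/18064 + √3) = -16153561/78488080 + √3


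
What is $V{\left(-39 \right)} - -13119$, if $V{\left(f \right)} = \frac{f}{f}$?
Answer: $13120$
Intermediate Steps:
$V{\left(f \right)} = 1$
$V{\left(-39 \right)} - -13119 = 1 - -13119 = 1 + 13119 = 13120$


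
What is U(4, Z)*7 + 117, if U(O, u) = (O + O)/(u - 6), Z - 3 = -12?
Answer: 1699/15 ≈ 113.27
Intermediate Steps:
Z = -9 (Z = 3 - 12 = -9)
U(O, u) = 2*O/(-6 + u) (U(O, u) = (2*O)/(-6 + u) = 2*O/(-6 + u))
U(4, Z)*7 + 117 = (2*4/(-6 - 9))*7 + 117 = (2*4/(-15))*7 + 117 = (2*4*(-1/15))*7 + 117 = -8/15*7 + 117 = -56/15 + 117 = 1699/15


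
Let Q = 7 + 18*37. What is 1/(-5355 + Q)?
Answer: -1/4682 ≈ -0.00021358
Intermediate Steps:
Q = 673 (Q = 7 + 666 = 673)
1/(-5355 + Q) = 1/(-5355 + 673) = 1/(-4682) = -1/4682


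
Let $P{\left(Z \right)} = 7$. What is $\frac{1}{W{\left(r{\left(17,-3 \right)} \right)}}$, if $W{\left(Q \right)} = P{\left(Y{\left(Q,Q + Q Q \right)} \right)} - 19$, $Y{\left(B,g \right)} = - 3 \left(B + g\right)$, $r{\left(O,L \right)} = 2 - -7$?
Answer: $- \frac{1}{12} \approx -0.083333$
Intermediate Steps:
$r{\left(O,L \right)} = 9$ ($r{\left(O,L \right)} = 2 + 7 = 9$)
$Y{\left(B,g \right)} = - 3 B - 3 g$
$W{\left(Q \right)} = -12$ ($W{\left(Q \right)} = 7 - 19 = -12$)
$\frac{1}{W{\left(r{\left(17,-3 \right)} \right)}} = \frac{1}{-12} = - \frac{1}{12}$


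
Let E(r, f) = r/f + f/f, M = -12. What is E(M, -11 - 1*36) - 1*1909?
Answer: -89664/47 ≈ -1907.7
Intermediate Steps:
E(r, f) = 1 + r/f (E(r, f) = r/f + 1 = 1 + r/f)
E(M, -11 - 1*36) - 1*1909 = ((-11 - 1*36) - 12)/(-11 - 1*36) - 1*1909 = ((-11 - 36) - 12)/(-11 - 36) - 1909 = (-47 - 12)/(-47) - 1909 = -1/47*(-59) - 1909 = 59/47 - 1909 = -89664/47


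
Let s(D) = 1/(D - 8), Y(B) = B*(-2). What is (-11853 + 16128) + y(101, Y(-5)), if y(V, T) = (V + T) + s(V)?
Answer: 407899/93 ≈ 4386.0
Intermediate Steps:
Y(B) = -2*B
s(D) = 1/(-8 + D)
y(V, T) = T + V + 1/(-8 + V) (y(V, T) = (V + T) + 1/(-8 + V) = (T + V) + 1/(-8 + V) = T + V + 1/(-8 + V))
(-11853 + 16128) + y(101, Y(-5)) = (-11853 + 16128) + (1 + (-8 + 101)*(-2*(-5) + 101))/(-8 + 101) = 4275 + (1 + 93*(10 + 101))/93 = 4275 + (1 + 93*111)/93 = 4275 + (1 + 10323)/93 = 4275 + (1/93)*10324 = 4275 + 10324/93 = 407899/93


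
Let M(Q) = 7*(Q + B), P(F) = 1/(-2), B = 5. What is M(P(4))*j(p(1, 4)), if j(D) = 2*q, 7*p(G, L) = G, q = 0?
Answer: 0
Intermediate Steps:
p(G, L) = G/7
j(D) = 0 (j(D) = 2*0 = 0)
P(F) = -1/2
M(Q) = 35 + 7*Q (M(Q) = 7*(Q + 5) = 7*(5 + Q) = 35 + 7*Q)
M(P(4))*j(p(1, 4)) = (35 + 7*(-1/2))*0 = (35 - 7/2)*0 = (63/2)*0 = 0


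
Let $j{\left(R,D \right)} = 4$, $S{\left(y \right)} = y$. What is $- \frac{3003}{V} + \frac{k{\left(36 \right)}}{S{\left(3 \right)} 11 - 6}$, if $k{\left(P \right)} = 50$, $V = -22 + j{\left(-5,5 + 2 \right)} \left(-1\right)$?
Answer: $\frac{6337}{54} \approx 117.35$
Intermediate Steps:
$V = -26$ ($V = -22 + 4 \left(-1\right) = -22 - 4 = -26$)
$- \frac{3003}{V} + \frac{k{\left(36 \right)}}{S{\left(3 \right)} 11 - 6} = - \frac{3003}{-26} + \frac{50}{3 \cdot 11 - 6} = \left(-3003\right) \left(- \frac{1}{26}\right) + \frac{50}{33 - 6} = \frac{231}{2} + \frac{50}{27} = \frac{6337}{54}$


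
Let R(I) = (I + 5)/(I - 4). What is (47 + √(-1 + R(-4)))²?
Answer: 17663/8 + 141*I*√2/2 ≈ 2207.9 + 99.702*I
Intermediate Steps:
R(I) = (5 + I)/(-4 + I)
(47 + √(-1 + R(-4)))² = (47 + √(-1 + (5 - 4)/(-4 - 4)))² = (47 + √(-1 + 1/(-8)))² = (47 + √(-1 - ⅛*1))² = (47 + √(-1 - ⅛))² = (47 + √(-9/8))² = (47 + 3*I*√2/4)²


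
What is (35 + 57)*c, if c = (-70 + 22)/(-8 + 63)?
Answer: -4416/55 ≈ -80.291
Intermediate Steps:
c = -48/55 ≈ -0.87273
(35 + 57)*c = (35 + 57)*(-48/55) = 92*(-48/55) = -4416/55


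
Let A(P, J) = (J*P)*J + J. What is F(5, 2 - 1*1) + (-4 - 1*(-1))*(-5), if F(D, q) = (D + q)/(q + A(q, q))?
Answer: 17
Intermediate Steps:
A(P, J) = J + P*J**2 (A(P, J) = P*J**2 + J = J + P*J**2)
F(D, q) = (D + q)/(q + q*(1 + q**2)) (F(D, q) = (D + q)/(q + q*(1 + q*q)) = (D + q)/(q + q*(1 + q**2)))
F(5, 2 - 1*1) + (-4 - 1*(-1))*(-5) = (5 + (2 - 1*1))/((2 - 1*1)*(2 + (2 - 1*1)**2)) + (-4 - 1*(-1))*(-5) = (5 + (2 - 1))/((2 - 1)*(2 + (2 - 1)**2)) + (-4 + 1)*(-5) = (5 + 1)/(1*(2 + 1**2)) - 3*(-5) = 1*6/(2 + 1) + 15 = 1*6/3 + 15 = 1*(1/3)*6 + 15 = 2 + 15 = 17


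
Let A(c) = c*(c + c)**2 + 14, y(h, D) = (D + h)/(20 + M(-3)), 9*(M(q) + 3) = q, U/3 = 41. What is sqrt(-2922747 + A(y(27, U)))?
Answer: I*sqrt(2919817) ≈ 1708.7*I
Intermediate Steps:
U = 123 (U = 3*41 = 123)
M(q) = -3 + q/9
y(h, D) = 3*D/50 + 3*h/50 (y(h, D) = (D + h)/(20 + (-3 + (1/9)*(-3))) = (D + h)/(20 + (-3 - 1/3)) = (D + h)/(20 - 10/3) = (D + h)/(50/3) = (D + h)*(3/50) = 3*D/50 + 3*h/50)
A(c) = 14 + 4*c**3 (A(c) = c*(2*c)**2 + 14 = c*(4*c**2) + 14 = 4*c**3 + 14 = 14 + 4*c**3)
sqrt(-2922747 + A(y(27, U))) = sqrt(-2922747 + (14 + 4*((3/50)*123 + (3/50)*27)**3)) = sqrt(-2922747 + (14 + 4*(369/50 + 81/50)**3)) = sqrt(-2922747 + (14 + 4*9**3)) = sqrt(-2922747 + (14 + 4*729)) = sqrt(-2922747 + (14 + 2916)) = sqrt(-2922747 + 2930) = sqrt(-2919817) = I*sqrt(2919817)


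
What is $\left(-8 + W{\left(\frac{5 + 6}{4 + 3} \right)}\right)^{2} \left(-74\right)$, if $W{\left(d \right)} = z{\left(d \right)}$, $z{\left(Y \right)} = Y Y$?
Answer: $- \frac{5434634}{2401} \approx -2263.5$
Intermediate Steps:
$z{\left(Y \right)} = Y^{2}$
$W{\left(d \right)} = d^{2}$
$\left(-8 + W{\left(\frac{5 + 6}{4 + 3} \right)}\right)^{2} \left(-74\right) = \left(-8 + \left(\frac{5 + 6}{4 + 3}\right)^{2}\right)^{2} \left(-74\right) = \left(-8 + \left(\frac{11}{7}\right)^{2}\right)^{2} \left(-74\right) = \left(-8 + \frac{121}{49}\right)^{2} \left(-74\right) = \left(- \frac{271}{49}\right)^{2} \left(-74\right) = \frac{73441}{2401} \left(-74\right) = - \frac{5434634}{2401}$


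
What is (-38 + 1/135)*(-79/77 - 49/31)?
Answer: 10637546/107415 ≈ 99.032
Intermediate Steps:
(-38 + 1/135)*(-79/77 - 49/31) = (-38 + 1/135)*(-79*1/77 - 49*1/31) = -5129*(-79/77 - 49/31)/135 = -5129/135*(-6222/2387) = 10637546/107415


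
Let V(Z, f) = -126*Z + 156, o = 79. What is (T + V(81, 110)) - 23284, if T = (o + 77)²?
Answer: -8998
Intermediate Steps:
V(Z, f) = 156 - 126*Z
T = 24336 (T = (79 + 77)² = 156² = 24336)
(T + V(81, 110)) - 23284 = (24336 + (156 - 126*81)) - 23284 = (24336 + (156 - 10206)) - 23284 = (24336 - 10050) - 23284 = 14286 - 23284 = -8998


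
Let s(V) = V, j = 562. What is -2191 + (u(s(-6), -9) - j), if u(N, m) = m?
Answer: -2762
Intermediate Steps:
-2191 + (u(s(-6), -9) - j) = -2191 + (-9 - 1*562) = -2191 + (-9 - 562) = -2191 - 571 = -2762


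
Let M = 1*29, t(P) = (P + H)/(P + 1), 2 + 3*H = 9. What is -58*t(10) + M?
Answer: -1189/33 ≈ -36.030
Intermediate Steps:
H = 7/3 (H = -⅔ + (⅓)*9 = -⅔ + 3 = 7/3 ≈ 2.3333)
t(P) = (7/3 + P)/(1 + P) (t(P) = (P + 7/3)/(P + 1) = (7/3 + P)/(1 + P))
M = 29
-58*t(10) + M = -58*(7/3 + 10)/(1 + 10) + 29 = -58*37/(11*3) + 29 = -58*37/33 + 29 = -2146/33 + 29 = -1189/33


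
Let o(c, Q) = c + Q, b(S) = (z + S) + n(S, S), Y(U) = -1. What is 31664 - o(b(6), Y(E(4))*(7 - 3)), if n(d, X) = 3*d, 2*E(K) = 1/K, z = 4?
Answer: 31640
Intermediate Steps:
E(K) = 1/(2*K)
b(S) = 4 + 4*S (b(S) = (4 + S) + 3*S = 4 + 4*S)
o(c, Q) = Q + c
31664 - o(b(6), Y(E(4))*(7 - 3)) = 31664 - (-(7 - 3) + (4 + 4*6)) = 31664 - (-1*4 + (4 + 24)) = 31664 - (-4 + 28) = 31664 - 1*24 = 31664 - 24 = 31640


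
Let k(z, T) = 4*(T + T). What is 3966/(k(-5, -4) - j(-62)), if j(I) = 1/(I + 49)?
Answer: -51558/415 ≈ -124.24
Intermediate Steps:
k(z, T) = 8*T (k(z, T) = 4*(2*T) = 8*T)
j(I) = 1/(49 + I)
3966/(k(-5, -4) - j(-62)) = 3966/(8*(-4) - 1/(49 - 62)) = 3966/(-32 - 1/(-13)) = 3966/(-32 - 1*(-1/13)) = 3966/(-32 + 1/13) = 3966/(-415/13) = 3966*(-13/415) = -51558/415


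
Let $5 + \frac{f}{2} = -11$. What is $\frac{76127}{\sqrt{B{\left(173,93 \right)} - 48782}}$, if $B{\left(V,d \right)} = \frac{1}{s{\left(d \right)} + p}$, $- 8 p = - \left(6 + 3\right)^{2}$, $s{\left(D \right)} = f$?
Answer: $- \frac{380635 i \sqrt{59758006}}{8536858} \approx - 344.67 i$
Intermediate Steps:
$f = -32$ ($f = -10 + 2 \left(-11\right) = -10 - 22 = -32$)
$s{\left(D \right)} = -32$
$p = \frac{81}{8}$ ($p = - \frac{\left(-1\right) \left(6 + 3\right)^{2}}{8} = - \frac{\left(-1\right) 9^{2}}{8} = - \frac{\left(-1\right) 81}{8} = \left(- \frac{1}{8}\right) \left(-81\right) = \frac{81}{8} \approx 10.125$)
$B{\left(V,d \right)} = - \frac{8}{175}$ ($B{\left(V,d \right)} = \frac{1}{-32 + \frac{81}{8}} = \frac{1}{- \frac{175}{8}} = - \frac{8}{175}$)
$\frac{76127}{\sqrt{B{\left(173,93 \right)} - 48782}} = \frac{76127}{\sqrt{- \frac{8}{175} - 48782}} = \frac{76127}{\sqrt{- \frac{8536858}{175}}} = \frac{76127}{\frac{1}{35} i \sqrt{59758006}} = 76127 \left(- \frac{5 i \sqrt{59758006}}{8536858}\right) = - \frac{380635 i \sqrt{59758006}}{8536858}$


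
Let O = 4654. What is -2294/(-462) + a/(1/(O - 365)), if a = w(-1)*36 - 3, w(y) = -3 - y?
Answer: -74305778/231 ≈ -3.2167e+5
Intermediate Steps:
a = -75 (a = (-3 - 1*(-1))*36 - 3 = (-3 + 1)*36 - 3 = -2*36 - 3 = -72 - 3 = -75)
-2294/(-462) + a/(1/(O - 365)) = -2294/(-462) - 75/(1/(4654 - 365)) = -2294*(-1/462) - 75/(1/4289) = 1147/231 - 75/1/4289 = 1147/231 - 75*4289 = 1147/231 - 321675 = -74305778/231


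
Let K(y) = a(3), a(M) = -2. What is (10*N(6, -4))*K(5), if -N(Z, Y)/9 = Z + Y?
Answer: 360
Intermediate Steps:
K(y) = -2
N(Z, Y) = -9*Y - 9*Z (N(Z, Y) = -9*(Z + Y) = -9*(Y + Z) = -9*Y - 9*Z)
(10*N(6, -4))*K(5) = (10*(-9*(-4) - 9*6))*(-2) = (10*(36 - 54))*(-2) = (10*(-18))*(-2) = -180*(-2) = 360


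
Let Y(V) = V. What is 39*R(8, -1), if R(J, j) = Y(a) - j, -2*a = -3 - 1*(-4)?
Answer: 39/2 ≈ 19.500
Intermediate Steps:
a = -1/2 (a = -(-3 - 1*(-4))/2 = -(-3 + 4)/2 = -1/2*1 = -1/2 ≈ -0.50000)
R(J, j) = -1/2 - j
39*R(8, -1) = 39*(-1/2 - 1*(-1)) = 39*(-1/2 + 1) = 39*(1/2) = 39/2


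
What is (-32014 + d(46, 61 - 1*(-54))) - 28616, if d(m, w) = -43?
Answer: -60673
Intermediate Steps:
(-32014 + d(46, 61 - 1*(-54))) - 28616 = (-32014 - 43) - 28616 = -32057 - 28616 = -60673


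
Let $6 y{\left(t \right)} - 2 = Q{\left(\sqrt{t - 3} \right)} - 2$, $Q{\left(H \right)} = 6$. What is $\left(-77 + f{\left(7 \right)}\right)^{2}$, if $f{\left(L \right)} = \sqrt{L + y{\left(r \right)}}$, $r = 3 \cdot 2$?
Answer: $5937 - 308 \sqrt{2} \approx 5501.4$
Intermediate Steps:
$r = 6$
$y{\left(t \right)} = 1$ ($y{\left(t \right)} = \frac{1}{3} + \frac{6 - 2}{6} = \frac{1}{3} + \frac{1}{6} \cdot 4 = \frac{1}{3} + \frac{2}{3} = 1$)
$f{\left(L \right)} = \sqrt{1 + L}$ ($f{\left(L \right)} = \sqrt{L + 1} = \sqrt{1 + L}$)
$\left(-77 + f{\left(7 \right)}\right)^{2} = \left(-77 + \sqrt{1 + 7}\right)^{2} = \left(-77 + \sqrt{8}\right)^{2} = \left(-77 + 2 \sqrt{2}\right)^{2}$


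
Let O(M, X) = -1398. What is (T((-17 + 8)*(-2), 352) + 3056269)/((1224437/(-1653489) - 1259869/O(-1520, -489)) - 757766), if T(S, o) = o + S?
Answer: -2355219436977486/583184486847479 ≈ -4.0386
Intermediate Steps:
T(S, o) = S + o
(T((-17 + 8)*(-2), 352) + 3056269)/((1224437/(-1653489) - 1259869/O(-1520, -489)) - 757766) = (((-17 + 8)*(-2) + 352) + 3056269)/((1224437/(-1653489) - 1259869/(-1398)) - 757766) = ((-9*(-2) + 352) + 3056269)/((1224437*(-1/1653489) - 1259869*(-1/1398)) - 757766) = ((18 + 352) + 3056269)/((-1224437/1653489 + 1259869/1398) - 757766) = (370 + 3056269)/(693822590005/770525874 - 757766) = 3056639/(-583184486847479/770525874) = 3056639*(-770525874/583184486847479) = -2355219436977486/583184486847479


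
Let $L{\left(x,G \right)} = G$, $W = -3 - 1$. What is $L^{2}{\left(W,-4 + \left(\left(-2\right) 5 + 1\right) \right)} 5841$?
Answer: $987129$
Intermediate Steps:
$W = -4$
$L^{2}{\left(W,-4 + \left(\left(-2\right) 5 + 1\right) \right)} 5841 = \left(-4 + \left(\left(-2\right) 5 + 1\right)\right)^{2} \cdot 5841 = \left(-4 + \left(-10 + 1\right)\right)^{2} \cdot 5841 = \left(-4 - 9\right)^{2} \cdot 5841 = \left(-13\right)^{2} \cdot 5841 = 169 \cdot 5841 = 987129$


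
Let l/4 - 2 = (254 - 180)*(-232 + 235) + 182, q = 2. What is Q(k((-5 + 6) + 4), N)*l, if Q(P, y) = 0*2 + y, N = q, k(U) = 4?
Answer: 3248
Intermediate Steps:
N = 2
Q(P, y) = y (Q(P, y) = 0 + y = y)
l = 1624 (l = 8 + 4*((254 - 180)*(-232 + 235) + 182) = 8 + 4*(74*3 + 182) = 8 + 4*(222 + 182) = 8 + 4*404 = 8 + 1616 = 1624)
Q(k((-5 + 6) + 4), N)*l = 2*1624 = 3248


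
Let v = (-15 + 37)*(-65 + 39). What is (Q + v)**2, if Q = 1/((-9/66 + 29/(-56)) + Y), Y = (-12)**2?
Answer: 2551013213093136/7797066601 ≈ 3.2718e+5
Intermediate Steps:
v = -572 (v = 22*(-26) = -572)
Y = 144
Q = 616/88301 (Q = 1/((-9/66 + 29/(-56)) + 144) = 1/((-9*1/66 + 29*(-1/56)) + 144) = 1/((-3/22 - 29/56) + 144) = 1/(-403/616 + 144) = 1/(88301/616) = 616/88301 ≈ 0.0069761)
(Q + v)**2 = (616/88301 - 572)**2 = (-50507556/88301)**2 = 2551013213093136/7797066601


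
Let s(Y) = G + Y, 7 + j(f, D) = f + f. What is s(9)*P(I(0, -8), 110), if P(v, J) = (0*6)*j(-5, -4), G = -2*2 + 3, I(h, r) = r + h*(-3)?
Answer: 0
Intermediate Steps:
I(h, r) = r - 3*h
j(f, D) = -7 + 2*f (j(f, D) = -7 + (f + f) = -7 + 2*f)
G = -1 (G = -4 + 3 = -1)
s(Y) = -1 + Y
P(v, J) = 0 (P(v, J) = (0*6)*(-7 + 2*(-5)) = 0*(-7 - 10) = 0*(-17) = 0)
s(9)*P(I(0, -8), 110) = (-1 + 9)*0 = 8*0 = 0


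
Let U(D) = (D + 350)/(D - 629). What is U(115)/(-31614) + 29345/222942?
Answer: 79491343775/603786238572 ≈ 0.13165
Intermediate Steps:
U(D) = (350 + D)/(-629 + D)
U(115)/(-31614) + 29345/222942 = ((350 + 115)/(-629 + 115))/(-31614) + 29345/222942 = (465/(-514))*(-1/31614) + 29345*(1/222942) = -1/514*465*(-1/31614) + 29345/222942 = -465/514*(-1/31614) + 29345/222942 = 155/5416532 + 29345/222942 = 79491343775/603786238572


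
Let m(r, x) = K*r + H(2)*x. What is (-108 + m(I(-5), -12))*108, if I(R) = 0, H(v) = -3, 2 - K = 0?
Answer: -7776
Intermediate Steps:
K = 2 (K = 2 - 1*0 = 2 + 0 = 2)
m(r, x) = -3*x + 2*r (m(r, x) = 2*r - 3*x = -3*x + 2*r)
(-108 + m(I(-5), -12))*108 = (-108 + (-3*(-12) + 2*0))*108 = (-108 + (36 + 0))*108 = (-108 + 36)*108 = -72*108 = -7776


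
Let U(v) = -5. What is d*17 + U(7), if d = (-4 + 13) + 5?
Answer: 233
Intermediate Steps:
d = 14 (d = 9 + 5 = 14)
d*17 + U(7) = 14*17 - 5 = 238 - 5 = 233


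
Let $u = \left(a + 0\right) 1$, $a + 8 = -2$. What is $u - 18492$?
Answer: $-18502$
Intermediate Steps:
$a = -10$ ($a = -8 - 2 = -10$)
$u = -10$ ($u = \left(-10 + 0\right) 1 = \left(-10\right) 1 = -10$)
$u - 18492 = -10 - 18492 = -18502$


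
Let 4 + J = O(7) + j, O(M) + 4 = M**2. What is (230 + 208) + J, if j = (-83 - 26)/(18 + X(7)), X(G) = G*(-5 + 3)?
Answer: 1807/4 ≈ 451.75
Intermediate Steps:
O(M) = -4 + M**2
X(G) = -2*G (X(G) = G*(-2) = -2*G)
j = -109/4 (j = (-83 - 26)/(18 - 2*7) = -109/(18 - 14) = -109/4 ≈ -27.250)
J = 55/4 (J = -4 + ((-4 + 7**2) - 109/4) = -4 + ((-4 + 49) - 109/4) = -4 + (45 - 109/4) = -4 + 71/4 = 55/4 ≈ 13.750)
(230 + 208) + J = (230 + 208) + 55/4 = 438 + 55/4 = 1807/4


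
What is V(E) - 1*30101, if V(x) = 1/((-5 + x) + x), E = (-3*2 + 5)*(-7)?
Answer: -270908/9 ≈ -30101.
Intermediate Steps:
E = 7 (E = (-6 + 5)*(-7) = -1*(-7) = 7)
V(x) = 1/(-5 + 2*x)
V(E) - 1*30101 = 1/(-5 + 2*7) - 1*30101 = 1/(-5 + 14) - 30101 = 1/9 - 30101 = -270908/9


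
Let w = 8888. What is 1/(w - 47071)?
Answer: -1/38183 ≈ -2.6190e-5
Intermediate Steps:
1/(w - 47071) = 1/(8888 - 47071) = 1/(-38183) = -1/38183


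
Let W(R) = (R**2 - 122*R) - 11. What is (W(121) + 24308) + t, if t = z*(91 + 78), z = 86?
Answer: 38710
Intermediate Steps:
W(R) = -11 + R**2 - 122*R
t = 14534 (t = 86*(91 + 78) = 86*169 = 14534)
(W(121) + 24308) + t = ((-11 + 121**2 - 122*121) + 24308) + 14534 = ((-11 + 14641 - 14762) + 24308) + 14534 = (-132 + 24308) + 14534 = 24176 + 14534 = 38710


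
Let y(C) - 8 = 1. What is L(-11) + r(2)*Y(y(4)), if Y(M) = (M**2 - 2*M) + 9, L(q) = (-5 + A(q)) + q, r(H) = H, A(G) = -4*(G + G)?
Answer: 216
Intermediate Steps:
y(C) = 9 (y(C) = 8 + 1 = 9)
A(G) = -8*G
L(q) = -5 - 7*q (L(q) = (-5 - 8*q) + q = -5 - 7*q)
Y(M) = 9 + M**2 - 2*M
L(-11) + r(2)*Y(y(4)) = (-5 - 7*(-11)) + 2*(9 + 9**2 - 2*9) = (-5 + 77) + 2*(9 + 81 - 18) = 72 + 2*72 = 72 + 144 = 216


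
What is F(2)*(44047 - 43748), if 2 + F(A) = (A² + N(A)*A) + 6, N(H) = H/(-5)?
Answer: 10764/5 ≈ 2152.8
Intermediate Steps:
N(H) = -H/5 (N(H) = H*(-⅕) = -H/5)
F(A) = 4 + 4*A²/5 (F(A) = -2 + ((A² + (-A/5)*A) + 6) = -2 + ((A² - A²/5) + 6) = -2 + (4*A²/5 + 6) = -2 + (6 + 4*A²/5) = 4 + 4*A²/5)
F(2)*(44047 - 43748) = (4 + (⅘)*2²)*(44047 - 43748) = (4 + (⅘)*4)*299 = (4 + 16/5)*299 = (36/5)*299 = 10764/5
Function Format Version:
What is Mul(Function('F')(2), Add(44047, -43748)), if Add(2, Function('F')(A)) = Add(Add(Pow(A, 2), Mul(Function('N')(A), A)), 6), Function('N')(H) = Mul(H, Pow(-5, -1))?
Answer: Rational(10764, 5) ≈ 2152.8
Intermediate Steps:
Function('N')(H) = Mul(Rational(-1, 5), H) (Function('N')(H) = Mul(H, Rational(-1, 5)) = Mul(Rational(-1, 5), H))
Function('F')(A) = Add(4, Mul(Rational(4, 5), Pow(A, 2))) (Function('F')(A) = Add(-2, Add(Add(Pow(A, 2), Mul(Mul(Rational(-1, 5), A), A)), 6)) = Add(-2, Add(Add(Pow(A, 2), Mul(Rational(-1, 5), Pow(A, 2))), 6)) = Add(-2, Add(Mul(Rational(4, 5), Pow(A, 2)), 6)) = Add(-2, Add(6, Mul(Rational(4, 5), Pow(A, 2)))) = Add(4, Mul(Rational(4, 5), Pow(A, 2))))
Mul(Function('F')(2), Add(44047, -43748)) = Mul(Add(4, Mul(Rational(4, 5), Pow(2, 2))), Add(44047, -43748)) = Mul(Add(4, Mul(Rational(4, 5), 4)), 299) = Mul(Add(4, Rational(16, 5)), 299) = Mul(Rational(36, 5), 299) = Rational(10764, 5)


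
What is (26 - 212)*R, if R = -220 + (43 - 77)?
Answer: 47244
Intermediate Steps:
R = -254 (R = -220 - 34 = -254)
(26 - 212)*R = (26 - 212)*(-254) = -186*(-254) = 47244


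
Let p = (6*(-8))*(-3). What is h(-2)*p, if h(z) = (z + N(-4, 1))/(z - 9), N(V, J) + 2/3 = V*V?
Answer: -1920/11 ≈ -174.55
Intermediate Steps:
N(V, J) = -⅔ + V² (N(V, J) = -⅔ + V*V = -⅔ + V²)
p = 144 (p = -48*(-3) = 144)
h(z) = (46/3 + z)/(-9 + z) (h(z) = (z + (-⅔ + (-4)²))/(z - 9) = (z + (-⅔ + 16))/(-9 + z) = (z + 46/3)/(-9 + z) = (46/3 + z)/(-9 + z))
h(-2)*p = ((46/3 - 2)/(-9 - 2))*144 = ((40/3)/(-11))*144 = -1/11*40/3*144 = -40/33*144 = -1920/11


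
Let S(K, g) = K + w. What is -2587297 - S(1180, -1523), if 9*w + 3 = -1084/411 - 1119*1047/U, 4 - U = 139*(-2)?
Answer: -899868257723/347706 ≈ -2.5880e+6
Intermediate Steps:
U = 282 (U = 4 - 139*(-2) = 4 - 1*(-278) = 4 + 278 = 282)
w = -160726039/347706 (w = -⅓ + (-1084/411 - 1119/(282/1047))/9 = -⅓ + (-1084*1/411 - 1119/(282*(1/1047)))/9 = -⅓ + (-1084/411 - 1119/94/349)/9 = -⅓ + (-1084/411 - 1119*349/94)/9 = -⅓ + (-1084/411 - 390531/94)/9 = -⅓ + (⅑)*(-160610137/38634) = -⅓ - 160610137/347706 = -160726039/347706 ≈ -462.25)
S(K, g) = -160726039/347706 + K (S(K, g) = K - 160726039/347706 = -160726039/347706 + K)
-2587297 - S(1180, -1523) = -2587297 - (-160726039/347706 + 1180) = -2587297 - 1*249567041/347706 = -2587297 - 249567041/347706 = -899868257723/347706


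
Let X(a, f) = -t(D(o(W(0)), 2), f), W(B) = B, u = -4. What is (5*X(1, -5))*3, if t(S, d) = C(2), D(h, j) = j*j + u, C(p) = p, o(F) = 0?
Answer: -30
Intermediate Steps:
D(h, j) = -4 + j² (D(h, j) = j*j - 4 = j² - 4 = -4 + j²)
t(S, d) = 2
X(a, f) = -2 (X(a, f) = -1*2 = -2)
(5*X(1, -5))*3 = (5*(-2))*3 = -10*3 = -30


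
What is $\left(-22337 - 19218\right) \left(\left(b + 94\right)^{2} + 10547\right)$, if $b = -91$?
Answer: $-438654580$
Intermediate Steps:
$\left(-22337 - 19218\right) \left(\left(b + 94\right)^{2} + 10547\right) = \left(-22337 - 19218\right) \left(\left(-91 + 94\right)^{2} + 10547\right) = - 41555 \left(3^{2} + 10547\right) = - 41555 \left(9 + 10547\right) = \left(-41555\right) 10556 = -438654580$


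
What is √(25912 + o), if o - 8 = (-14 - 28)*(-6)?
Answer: 6*√727 ≈ 161.78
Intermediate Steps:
o = 260 (o = 8 + (-14 - 28)*(-6) = 8 - 42*(-6) = 8 + 252 = 260)
√(25912 + o) = √(25912 + 260) = √26172 = 6*√727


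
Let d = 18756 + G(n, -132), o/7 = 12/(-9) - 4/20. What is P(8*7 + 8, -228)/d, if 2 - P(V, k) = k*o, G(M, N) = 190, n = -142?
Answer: -6113/47365 ≈ -0.12906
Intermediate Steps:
o = -161/15 (o = 7*(12/(-9) - 4/20) = 7*(12*(-⅑) - 4*1/20) = 7*(-4/3 - ⅕) = 7*(-23/15) = -161/15 ≈ -10.733)
P(V, k) = 2 + 161*k/15 (P(V, k) = 2 - k*(-161)/15 = 2 - (-161)*k/15 = 2 + 161*k/15)
d = 18946 (d = 18756 + 190 = 18946)
P(8*7 + 8, -228)/d = (2 + (161/15)*(-228))/18946 = (2 - 12236/5)*(1/18946) = -12226/5*1/18946 = -6113/47365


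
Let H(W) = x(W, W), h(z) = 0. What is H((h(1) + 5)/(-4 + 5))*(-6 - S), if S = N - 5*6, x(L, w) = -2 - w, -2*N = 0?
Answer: -168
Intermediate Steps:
N = 0 (N = -1/2*0 = 0)
H(W) = -2 - W
S = -30 (S = 0 - 5*6 = 0 - 30 = -30)
H((h(1) + 5)/(-4 + 5))*(-6 - S) = (-2 - (0 + 5)/(-4 + 5))*(-6 - 1*(-30)) = (-2 - 5/1)*(-6 + 30) = (-2 - 5)*24 = -7*24 = -168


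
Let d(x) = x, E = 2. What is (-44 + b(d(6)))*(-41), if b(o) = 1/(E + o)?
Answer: 14391/8 ≈ 1798.9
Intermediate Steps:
b(o) = 1/(2 + o)
(-44 + b(d(6)))*(-41) = (-44 + 1/(2 + 6))*(-41) = (-44 + 1/8)*(-41) = -351/8*(-41) = 14391/8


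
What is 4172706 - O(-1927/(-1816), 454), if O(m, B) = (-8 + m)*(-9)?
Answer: 7577520687/1816 ≈ 4.1726e+6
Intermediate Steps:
O(m, B) = 72 - 9*m
4172706 - O(-1927/(-1816), 454) = 4172706 - (72 - (-17343)/(-1816)) = 4172706 - (72 - (-17343)*(-1)/1816) = 4172706 - (72 - 9*1927/1816) = 4172706 - (72 - 17343/1816) = 4172706 - 1*113409/1816 = 4172706 - 113409/1816 = 7577520687/1816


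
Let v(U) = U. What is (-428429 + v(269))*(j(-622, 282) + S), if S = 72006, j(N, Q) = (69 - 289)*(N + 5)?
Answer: -88948527360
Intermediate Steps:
j(N, Q) = -1100 - 220*N (j(N, Q) = -220*(5 + N) = -1100 - 220*N)
(-428429 + v(269))*(j(-622, 282) + S) = (-428429 + 269)*((-1100 - 220*(-622)) + 72006) = -428160*((-1100 + 136840) + 72006) = -428160*(135740 + 72006) = -428160*207746 = -88948527360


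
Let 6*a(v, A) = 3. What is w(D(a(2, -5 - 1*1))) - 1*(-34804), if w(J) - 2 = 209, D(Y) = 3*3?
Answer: 35015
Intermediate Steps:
a(v, A) = 1/2 (a(v, A) = (1/6)*3 = 1/2)
D(Y) = 9
w(J) = 211 (w(J) = 2 + 209 = 211)
w(D(a(2, -5 - 1*1))) - 1*(-34804) = 211 - 1*(-34804) = 211 + 34804 = 35015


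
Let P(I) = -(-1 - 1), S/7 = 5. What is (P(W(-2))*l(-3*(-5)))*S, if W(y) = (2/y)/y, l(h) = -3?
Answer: -210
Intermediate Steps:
S = 35 (S = 7*5 = 35)
W(y) = 2/y²
P(I) = 2 (P(I) = -1*(-2) = 2)
(P(W(-2))*l(-3*(-5)))*S = (2*(-3))*35 = -6*35 = -210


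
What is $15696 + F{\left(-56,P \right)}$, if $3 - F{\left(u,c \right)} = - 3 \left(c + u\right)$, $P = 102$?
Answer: $15837$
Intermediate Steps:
$F{\left(u,c \right)} = 3 + 3 c + 3 u$ ($F{\left(u,c \right)} = 3 - - 3 \left(c + u\right) = 3 - \left(- 3 c - 3 u\right) = 3 + \left(3 c + 3 u\right) = 3 + 3 c + 3 u$)
$15696 + F{\left(-56,P \right)} = 15696 + \left(3 + 3 \cdot 102 + 3 \left(-56\right)\right) = 15696 + \left(3 + 306 - 168\right) = 15696 + 141 = 15837$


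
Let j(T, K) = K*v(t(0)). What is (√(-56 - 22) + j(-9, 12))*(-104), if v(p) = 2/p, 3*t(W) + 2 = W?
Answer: 3744 - 104*I*√78 ≈ 3744.0 - 918.5*I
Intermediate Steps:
t(W) = -⅔ + W/3
j(T, K) = -3*K (j(T, K) = K*(2/(-⅔ + (⅓)*0)) = K*(2/(-⅔ + 0)) = K*(2/(-⅔)) = K*(2*(-3/2)) = K*(-3) = -3*K)
(√(-56 - 22) + j(-9, 12))*(-104) = (√(-56 - 22) - 3*12)*(-104) = (√(-78) - 36)*(-104) = (I*√78 - 36)*(-104) = (-36 + I*√78)*(-104) = 3744 - 104*I*√78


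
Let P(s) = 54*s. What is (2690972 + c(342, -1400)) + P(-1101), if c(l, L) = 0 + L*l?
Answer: 2152718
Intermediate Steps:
c(l, L) = L*l
(2690972 + c(342, -1400)) + P(-1101) = (2690972 - 1400*342) + 54*(-1101) = (2690972 - 478800) - 59454 = 2212172 - 59454 = 2152718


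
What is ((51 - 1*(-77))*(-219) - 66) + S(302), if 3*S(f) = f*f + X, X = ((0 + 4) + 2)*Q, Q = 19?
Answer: 7024/3 ≈ 2341.3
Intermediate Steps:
X = 114 (X = ((0 + 4) + 2)*19 = (4 + 2)*19 = 6*19 = 114)
S(f) = 38 + f²/3 (S(f) = (f*f + 114)/3 = (f² + 114)/3 = (114 + f²)/3 = 38 + f²/3)
((51 - 1*(-77))*(-219) - 66) + S(302) = ((51 - 1*(-77))*(-219) - 66) + (38 + (⅓)*302²) = ((51 + 77)*(-219) - 66) + (38 + (⅓)*91204) = (128*(-219) - 66) + (38 + 91204/3) = (-28032 - 66) + 91318/3 = -28098 + 91318/3 = 7024/3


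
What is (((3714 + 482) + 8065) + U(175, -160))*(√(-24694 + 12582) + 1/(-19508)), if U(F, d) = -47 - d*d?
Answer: 6693/9754 - 53544*I*√757 ≈ 0.68618 - 1.4732e+6*I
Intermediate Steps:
U(F, d) = -47 - d²
(((3714 + 482) + 8065) + U(175, -160))*(√(-24694 + 12582) + 1/(-19508)) = (((3714 + 482) + 8065) + (-47 - 1*(-160)²))*(√(-24694 + 12582) + 1/(-19508)) = ((4196 + 8065) + (-47 - 1*25600))*(√(-12112) - 1/19508) = (12261 + (-47 - 25600))*(4*I*√757 - 1/19508) = (12261 - 25647)*(-1/19508 + 4*I*√757) = -13386*(-1/19508 + 4*I*√757) = 6693/9754 - 53544*I*√757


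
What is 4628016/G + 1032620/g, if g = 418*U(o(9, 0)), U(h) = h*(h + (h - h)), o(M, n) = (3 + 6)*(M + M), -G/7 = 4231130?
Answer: -2523156533959/40613529469590 ≈ -0.062126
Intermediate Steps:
G = -29617910 (G = -7*4231130 = -29617910)
o(M, n) = 18*M (o(M, n) = 9*(2*M) = 18*M)
U(h) = h**2 (U(h) = h*(h + 0) = h*h = h**2)
g = 10969992 (g = 418*(18*9)**2 = 418*162**2 = 418*26244 = 10969992)
4628016/G + 1032620/g = 4628016/(-29617910) + 1032620/10969992 = 4628016*(-1/29617910) + 1032620*(1/10969992) = -2314008/14808955 + 258155/2742498 = -2523156533959/40613529469590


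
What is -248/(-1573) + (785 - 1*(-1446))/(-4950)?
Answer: -207433/707850 ≈ -0.29305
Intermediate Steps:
-248/(-1573) + (785 - 1*(-1446))/(-4950) = -248*(-1/1573) + (785 + 1446)*(-1/4950) = 248/1573 + 2231*(-1/4950) = 248/1573 - 2231/4950 = -207433/707850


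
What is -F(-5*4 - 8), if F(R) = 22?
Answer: -22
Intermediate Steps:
-F(-5*4 - 8) = -1*22 = -22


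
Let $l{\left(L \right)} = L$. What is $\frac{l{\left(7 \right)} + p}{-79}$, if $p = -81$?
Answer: $\frac{74}{79} \approx 0.93671$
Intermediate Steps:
$\frac{l{\left(7 \right)} + p}{-79} = \frac{7 - 81}{-79} = \left(-74\right) \left(- \frac{1}{79}\right) = \frac{74}{79}$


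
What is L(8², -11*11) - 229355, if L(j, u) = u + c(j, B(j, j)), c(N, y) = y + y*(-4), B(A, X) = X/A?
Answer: -229479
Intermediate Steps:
c(N, y) = -3*y (c(N, y) = y - 4*y = -3*y)
L(j, u) = -3 + u (L(j, u) = u - 3*j/j = u - 3*1 = u - 3 = -3 + u)
L(8², -11*11) - 229355 = (-3 - 11*11) - 229355 = (-3 - 121) - 229355 = -124 - 229355 = -229479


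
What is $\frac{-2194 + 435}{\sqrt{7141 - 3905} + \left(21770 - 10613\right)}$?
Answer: $- \frac{19625163}{124475413} + \frac{3518 \sqrt{809}}{124475413} \approx -0.15686$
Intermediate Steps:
$\frac{-2194 + 435}{\sqrt{7141 - 3905} + \left(21770 - 10613\right)} = - \frac{1759}{\sqrt{3236} + \left(21770 - 10613\right)} = - \frac{1759}{2 \sqrt{809} + 11157} = - \frac{1759}{11157 + 2 \sqrt{809}}$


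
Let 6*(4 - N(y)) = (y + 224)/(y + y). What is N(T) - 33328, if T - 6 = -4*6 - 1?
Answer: -7597667/228 ≈ -33323.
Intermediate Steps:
T = -19 (T = 6 + (-4*6 - 1) = 6 + (-24 - 1) = 6 - 25 = -19)
N(y) = 4 - (224 + y)/(12*y) (N(y) = 4 - (y + 224)/(6*(y + y)) = 4 - (224 + y)/(6*(2*y)) = 4 - (224 + y)*1/(2*y)/6 = 4 - (224 + y)/(12*y))
N(T) - 33328 = (1/12)*(-224 + 47*(-19))/(-19) - 33328 = (1/12)*(-1/19)*(-224 - 893) - 33328 = (1/12)*(-1/19)*(-1117) - 33328 = 1117/228 - 33328 = -7597667/228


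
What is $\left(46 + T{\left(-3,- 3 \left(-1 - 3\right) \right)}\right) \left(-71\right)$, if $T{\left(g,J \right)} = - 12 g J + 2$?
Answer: $-34080$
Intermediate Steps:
$T{\left(g,J \right)} = 2 - 12 J g$ ($T{\left(g,J \right)} = - 12 J g + 2 = 2 - 12 J g$)
$\left(46 + T{\left(-3,- 3 \left(-1 - 3\right) \right)}\right) \left(-71\right) = \left(46 - \left(-2 + 12 \left(- 3 \left(-1 - 3\right)\right) \left(-3\right)\right)\right) \left(-71\right) = \left(46 - \left(-2 + 12 \left(\left(-3\right) \left(-4\right)\right) \left(-3\right)\right)\right) \left(-71\right) = \left(46 - \left(-2 + 144 \left(-3\right)\right)\right) \left(-71\right) = \left(46 + \left(2 + 432\right)\right) \left(-71\right) = \left(46 + 434\right) \left(-71\right) = 480 \left(-71\right) = -34080$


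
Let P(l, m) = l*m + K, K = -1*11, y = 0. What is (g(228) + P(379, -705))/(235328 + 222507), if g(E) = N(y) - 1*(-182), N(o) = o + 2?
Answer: -38146/65405 ≈ -0.58323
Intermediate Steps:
N(o) = 2 + o
K = -11
P(l, m) = -11 + l*m (P(l, m) = l*m - 11 = -11 + l*m)
g(E) = 184 (g(E) = (2 + 0) - 1*(-182) = 2 + 182 = 184)
(g(228) + P(379, -705))/(235328 + 222507) = (184 + (-11 + 379*(-705)))/(235328 + 222507) = (184 + (-11 - 267195))/457835 = (184 - 267206)*(1/457835) = -267022*1/457835 = -38146/65405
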